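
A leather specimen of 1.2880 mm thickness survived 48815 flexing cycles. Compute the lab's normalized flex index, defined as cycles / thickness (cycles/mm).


Formula: Index = cycles / thickness
Substituting: Index = 48815 / 1.2880
Result: 37899.8447 cycles/mm


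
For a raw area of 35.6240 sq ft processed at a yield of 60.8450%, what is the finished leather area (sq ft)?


Formula: finished = raw * yield / 100
Substituting: finished = 35.6240 * 60.8450 / 100
Result: 21.6754 sq ft


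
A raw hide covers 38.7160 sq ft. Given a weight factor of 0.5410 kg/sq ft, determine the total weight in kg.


Formula: Weight = area * weight_per_sqft
Substituting: Weight = 38.7160 * 0.5410
Result: 20.9454 kg


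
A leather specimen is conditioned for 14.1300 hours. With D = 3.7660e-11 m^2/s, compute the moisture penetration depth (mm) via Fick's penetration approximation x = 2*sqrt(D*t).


t = 14.1300 hr * 3600 = 50868.0000 s
D * t = 3.7660e-11 * 50868.0000 = 1.9157e-06
x = 2 * sqrt(D*t) = 2 * sqrt(1.9157e-06) = 0.00276817 m = 2.7682 mm


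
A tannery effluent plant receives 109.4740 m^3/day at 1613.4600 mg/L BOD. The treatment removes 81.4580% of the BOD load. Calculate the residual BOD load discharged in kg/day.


Load_in = volume * conc / 1000 = 109.4740 * 1613.4600 / 1000 = 176.6319 kg/day
Removed = Load_in * eff / 100 = 176.6319 * 81.4580 / 100 = 143.8808 kg/day
Load_out = Load_in - Removed = 176.6319 - 143.8808 = 32.7511 kg/day


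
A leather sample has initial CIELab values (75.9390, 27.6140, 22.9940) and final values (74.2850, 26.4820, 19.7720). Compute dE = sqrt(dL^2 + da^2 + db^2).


dL = -1.6540, da = -1.1320, db = -3.2220
dE = sqrt((-1.6540)^2 + (-1.1320)^2 + (-3.2220)^2) = 3.7945


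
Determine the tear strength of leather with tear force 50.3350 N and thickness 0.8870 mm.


Formula: Tear strength = force / thickness
Substituting: Tear strength = 50.3350 / 0.8870
Result: 56.7475 N/mm


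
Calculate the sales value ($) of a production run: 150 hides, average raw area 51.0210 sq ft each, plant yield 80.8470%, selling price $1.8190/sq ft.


Raw_total = N * avg_area = 150 * 51.0210 = 7653.1500 sq ft
Finished = Raw_total * yield / 100 = 7653.1500 * 80.8470 / 100 = 6187.3422 sq ft
Value = Finished * price = 6187.3422 * 1.8190 = 11254.7754 $


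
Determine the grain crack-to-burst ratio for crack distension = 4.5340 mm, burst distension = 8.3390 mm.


Formula: Ratio = crack / burst
Substituting: Ratio = 4.5340 / 8.3390
Result: 0.5437


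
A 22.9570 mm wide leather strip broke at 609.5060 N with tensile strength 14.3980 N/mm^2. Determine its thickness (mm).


Formula: t = F / (TS * w)
Substituting: t = 609.5060 / (14.3980 * 22.9570)
Result: 1.8440 mm


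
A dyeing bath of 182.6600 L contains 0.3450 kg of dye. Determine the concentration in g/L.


Formula: Conc = dye_mass(kg) / volume(L) * 1000
Substituting: Conc = 0.3450 / 182.6600 * 1000
Result: 1.8888 g/L


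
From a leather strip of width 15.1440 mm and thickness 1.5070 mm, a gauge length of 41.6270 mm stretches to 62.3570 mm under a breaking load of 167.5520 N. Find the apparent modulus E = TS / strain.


TS = F / (w * t) = 167.5520 / (15.1440 * 1.5070) = 7.3417 N/mm^2
strain = (Lf - L0) / L0 = (62.3570 - 41.6270) / 41.6270 = 0.4980
E = TS / strain = 7.3417 / 0.4980 = 14.7425 N/mm^2


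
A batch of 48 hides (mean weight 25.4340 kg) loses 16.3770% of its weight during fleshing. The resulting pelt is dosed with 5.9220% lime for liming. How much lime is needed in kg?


Total_raw = N * avg_wt = 48 * 25.4340 = 1220.8320 kg
Substrate = Total_raw * (1 - loss/100) = 1220.8320 * (1 - 16.3770/100) = 1020.8963 kg
Lime = Substrate * pct / 100 = 1020.8963 * 5.9220 / 100 = 60.4575 kg


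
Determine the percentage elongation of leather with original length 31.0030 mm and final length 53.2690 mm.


Formula: Elongation = (Lf - L0) / L0 * 100
Substituting: Elongation = (53.2690 - 31.0030) / 31.0030 * 100
Result: 71.8189 %


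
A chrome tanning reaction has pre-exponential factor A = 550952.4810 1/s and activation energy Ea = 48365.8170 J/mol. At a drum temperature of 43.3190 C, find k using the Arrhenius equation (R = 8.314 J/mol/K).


T_K = T_C + 273.15 = 43.3190 + 273.15 = 316.4690 K
exponent = -Ea / (R * T_K) = -48365.8170 / (8.314 * 316.4690) = -18.3822
k = A * exp(exponent) = 550952.4810 * exp(-18.3822) = 0.0057257 1/s


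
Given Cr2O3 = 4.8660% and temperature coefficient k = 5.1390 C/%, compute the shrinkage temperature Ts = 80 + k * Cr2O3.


Formula: Ts = 80 + k * Cr2O3
Substituting: Ts = 80 + 5.1390 * 4.8660
Result: 105.0064 C


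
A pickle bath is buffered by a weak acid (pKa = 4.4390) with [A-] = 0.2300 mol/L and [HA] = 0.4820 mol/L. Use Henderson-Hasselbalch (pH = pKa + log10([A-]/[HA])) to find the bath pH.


ratio = [A-] / [HA] = 0.2300 / 0.4820 = 0.4772
log10(ratio) = -0.3213
pH = pKa + log10(ratio) = 4.4390 - 0.3213 = 4.1177


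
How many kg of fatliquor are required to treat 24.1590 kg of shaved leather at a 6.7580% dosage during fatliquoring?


Formula: Fat = substrate * pct / 100
Substituting: Fat = 24.1590 * 6.7580 / 100
Result: 1.6327 kg


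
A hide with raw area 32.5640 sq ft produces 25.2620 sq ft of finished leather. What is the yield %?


Formula: Yield = finished / raw * 100
Substituting: Yield = 25.2620 / 32.5640 * 100
Result: 77.5765 %


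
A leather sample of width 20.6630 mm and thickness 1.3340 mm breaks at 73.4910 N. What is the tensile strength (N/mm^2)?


Formula: TS = force / (width * thickness)
Substituting: TS = 73.4910 / (20.6630 * 1.3340)
Result: 2.6662 N/mm^2


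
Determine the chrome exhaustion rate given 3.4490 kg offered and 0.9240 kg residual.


Formula: Uptake = (offered - residual) / offered * 100
Substituting: Uptake = (3.4490 - 0.9240) / 3.4490 * 100
Result: 73.2096 %


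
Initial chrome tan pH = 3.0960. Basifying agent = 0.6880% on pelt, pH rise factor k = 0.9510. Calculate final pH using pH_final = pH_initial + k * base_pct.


Formula: pH_final = pH_initial + k * base_pct
Substituting: pH_final = 3.0960 + 0.9510 * 0.6880
Result: 3.7503


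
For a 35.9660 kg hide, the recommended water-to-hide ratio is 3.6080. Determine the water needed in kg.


Formula: Water = hide_weight * ratio
Substituting: Water = 35.9660 * 3.6080
Result: 129.7653 kg


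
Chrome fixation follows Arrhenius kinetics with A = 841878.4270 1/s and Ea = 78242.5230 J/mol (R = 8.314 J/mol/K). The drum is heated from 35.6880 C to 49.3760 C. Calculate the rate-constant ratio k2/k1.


T1 = 35.6880 + 273.15 = 308.8380 K; T2 = 49.3760 + 273.15 = 322.5260 K
k1 = A * exp(-Ea/(R*T1)) = 841878.4270 * exp(-78242.5230/(8.314*308.8380)) = 4.9135e-08 1/s
k2 = A * exp(-Ea/(R*T2)) = 841878.4270 * exp(-78242.5230/(8.314*322.5260)) = 1.7908e-07 1/s
k2/k1 = 1.7908e-07 / 4.9135e-08 = 3.6446


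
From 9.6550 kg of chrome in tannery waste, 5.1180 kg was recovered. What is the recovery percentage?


Formula: Recovery = recovered / input * 100
Substituting: Recovery = 5.1180 / 9.6550 * 100
Result: 53.0088 %


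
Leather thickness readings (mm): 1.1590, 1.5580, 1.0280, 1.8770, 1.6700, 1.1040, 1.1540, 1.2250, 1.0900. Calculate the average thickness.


Formula: Average = sum / n
Substituting: Average = 11.8650 / 9
Result: 1.3183 mm


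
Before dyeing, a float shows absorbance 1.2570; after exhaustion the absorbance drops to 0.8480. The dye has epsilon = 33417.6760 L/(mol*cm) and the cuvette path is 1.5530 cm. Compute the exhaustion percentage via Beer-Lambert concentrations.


c_initial = A_i / (epsilon * l) = 1.2570 / (33417.6760 * 1.5530) = 2.4221e-05 mol/L
c_final = A_f / (epsilon * l) = 0.8480 / (33417.6760 * 1.5530) = 1.6340e-05 mol/L
Exhaustion = (c_initial - c_final) / c_initial * 100 = (2.4221e-05 - 1.6340e-05) / 2.4221e-05 * 100 = 32.5378 %


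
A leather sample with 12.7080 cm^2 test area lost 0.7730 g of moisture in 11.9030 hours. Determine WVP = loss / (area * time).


Formula: WVP = loss / (area * time)
Substituting: WVP = 0.7730 / (12.7080 * 11.9030)
Result: 0.00511029 g/(cm^2*hr)


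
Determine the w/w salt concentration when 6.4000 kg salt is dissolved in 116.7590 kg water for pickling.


Formula: Conc = salt / (water + salt) * 100
Substituting: Conc = 6.4000 / (116.7590 + 6.4000) * 100
Result: 5.1965 %


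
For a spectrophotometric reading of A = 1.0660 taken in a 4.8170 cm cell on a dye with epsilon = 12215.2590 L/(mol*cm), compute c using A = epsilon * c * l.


Formula: c = A / (epsilon * l)
Substituting: c = 1.0660 / (12215.2590 * 4.8170)
Result: 1.8117e-05 mol/L


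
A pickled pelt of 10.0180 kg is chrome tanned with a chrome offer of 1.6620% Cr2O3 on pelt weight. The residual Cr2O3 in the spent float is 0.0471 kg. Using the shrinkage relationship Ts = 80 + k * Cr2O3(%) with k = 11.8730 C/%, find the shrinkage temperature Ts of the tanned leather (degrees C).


Offered = pelt * offer_pct / 100 = 10.0180 * 1.6620 / 100 = 0.1665 kg
Uptake = offered - residual = 0.1665 - 0.0471 = 0.1194 kg
Cr2O3% on pelt = uptake / pelt * 100 = 0.1194 / 10.0180 * 100 = 1.1918 %
Ts = 80 + k * Cr2O3% = 80 + 11.8730 * 1.1918 = 94.1508 C


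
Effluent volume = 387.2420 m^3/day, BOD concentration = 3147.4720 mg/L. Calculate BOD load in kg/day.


Formula: BOD_load = volume * conc / 1000
Substituting: BOD_load = 387.2420 * 3147.4720 / 1000
Result: 1218.8334 kg/day


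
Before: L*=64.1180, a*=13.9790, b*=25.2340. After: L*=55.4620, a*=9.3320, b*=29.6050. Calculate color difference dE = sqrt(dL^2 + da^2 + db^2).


dL = -8.6560, da = -4.6470, db = 4.3710
dE = sqrt((-8.6560)^2 + (-4.6470)^2 + 4.3710^2) = 10.7530


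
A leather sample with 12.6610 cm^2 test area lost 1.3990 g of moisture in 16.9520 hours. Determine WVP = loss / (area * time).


Formula: WVP = loss / (area * time)
Substituting: WVP = 1.3990 / (12.6610 * 16.9520)
Result: 0.00651822 g/(cm^2*hr)


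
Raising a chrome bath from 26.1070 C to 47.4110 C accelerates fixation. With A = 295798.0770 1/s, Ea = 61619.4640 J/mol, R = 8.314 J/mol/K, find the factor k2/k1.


T1 = 26.1070 + 273.15 = 299.2570 K; T2 = 47.4110 + 273.15 = 320.5610 K
k1 = A * exp(-Ea/(R*T1)) = 295798.0770 * exp(-61619.4640/(8.314*299.2570)) = 5.1888e-06 1/s
k2 = A * exp(-Ea/(R*T2)) = 295798.0770 * exp(-61619.4640/(8.314*320.5610)) = 2.6909e-05 1/s
k2/k1 = 2.6909e-05 / 5.1888e-06 = 5.1859


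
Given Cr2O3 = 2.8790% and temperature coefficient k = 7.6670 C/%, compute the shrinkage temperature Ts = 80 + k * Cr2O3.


Formula: Ts = 80 + k * Cr2O3
Substituting: Ts = 80 + 7.6670 * 2.8790
Result: 102.0733 C


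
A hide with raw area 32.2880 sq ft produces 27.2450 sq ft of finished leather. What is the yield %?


Formula: Yield = finished / raw * 100
Substituting: Yield = 27.2450 / 32.2880 * 100
Result: 84.3812 %


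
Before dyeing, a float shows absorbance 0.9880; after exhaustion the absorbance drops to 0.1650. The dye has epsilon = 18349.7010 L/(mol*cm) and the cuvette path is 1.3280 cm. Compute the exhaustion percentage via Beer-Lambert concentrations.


c_initial = A_i / (epsilon * l) = 0.9880 / (18349.7010 * 1.3280) = 4.0544e-05 mol/L
c_final = A_f / (epsilon * l) = 0.1650 / (18349.7010 * 1.3280) = 6.7711e-06 mol/L
Exhaustion = (c_initial - c_final) / c_initial * 100 = (4.0544e-05 - 6.7711e-06) / 4.0544e-05 * 100 = 83.2996 %


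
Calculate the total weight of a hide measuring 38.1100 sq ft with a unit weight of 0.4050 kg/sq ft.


Formula: Weight = area * weight_per_sqft
Substituting: Weight = 38.1100 * 0.4050
Result: 15.4346 kg


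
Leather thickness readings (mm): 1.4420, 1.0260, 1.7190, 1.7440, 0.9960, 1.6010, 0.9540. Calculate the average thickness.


Formula: Average = sum / n
Substituting: Average = 9.4820 / 7
Result: 1.3546 mm


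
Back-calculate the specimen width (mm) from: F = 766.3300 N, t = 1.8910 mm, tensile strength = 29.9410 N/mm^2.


Formula: w = F / (TS * t)
Substituting: w = 766.3300 / (29.9410 * 1.8910)
Result: 13.5350 mm


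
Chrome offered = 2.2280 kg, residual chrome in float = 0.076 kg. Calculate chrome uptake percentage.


Formula: Uptake = (offered - residual) / offered * 100
Substituting: Uptake = (2.2280 - 0.076) / 2.2280 * 100
Result: 96.5889 %


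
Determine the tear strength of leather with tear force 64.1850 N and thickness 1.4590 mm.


Formula: Tear strength = force / thickness
Substituting: Tear strength = 64.1850 / 1.4590
Result: 43.9925 N/mm


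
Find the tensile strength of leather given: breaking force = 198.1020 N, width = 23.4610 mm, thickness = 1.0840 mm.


Formula: TS = force / (width * thickness)
Substituting: TS = 198.1020 / (23.4610 * 1.0840)
Result: 7.7896 N/mm^2


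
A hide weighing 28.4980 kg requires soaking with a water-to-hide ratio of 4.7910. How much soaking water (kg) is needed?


Formula: Water = hide_weight * ratio
Substituting: Water = 28.4980 * 4.7910
Result: 136.5339 kg


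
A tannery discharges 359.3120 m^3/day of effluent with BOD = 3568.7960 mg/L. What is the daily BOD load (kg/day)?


Formula: BOD_load = volume * conc / 1000
Substituting: BOD_load = 359.3120 * 3568.7960 / 1000
Result: 1282.3112 kg/day


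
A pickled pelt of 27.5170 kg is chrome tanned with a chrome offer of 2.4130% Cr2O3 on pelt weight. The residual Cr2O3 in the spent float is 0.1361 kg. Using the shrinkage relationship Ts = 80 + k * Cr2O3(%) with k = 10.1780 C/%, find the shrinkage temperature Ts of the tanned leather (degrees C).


Offered = pelt * offer_pct / 100 = 27.5170 * 2.4130 / 100 = 0.6640 kg
Uptake = offered - residual = 0.6640 - 0.1361 = 0.5279 kg
Cr2O3% on pelt = uptake / pelt * 100 = 0.5279 / 27.5170 * 100 = 1.9184 %
Ts = 80 + k * Cr2O3% = 80 + 10.1780 * 1.9184 = 99.5254 C


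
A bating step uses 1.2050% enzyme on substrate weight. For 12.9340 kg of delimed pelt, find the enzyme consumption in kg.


Formula: Enzyme = substrate * pct / 100
Substituting: Enzyme = 12.9340 * 1.2050 / 100
Result: 0.1559 kg


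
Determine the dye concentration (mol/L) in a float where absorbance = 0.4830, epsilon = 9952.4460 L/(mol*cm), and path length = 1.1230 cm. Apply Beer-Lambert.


Formula: c = A / (epsilon * l)
Substituting: c = 0.4830 / (9952.4460 * 1.1230)
Result: 4.3215e-05 mol/L


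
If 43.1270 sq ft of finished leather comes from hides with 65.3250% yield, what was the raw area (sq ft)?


Formula: raw = finished * 100 / yield
Substituting: raw = 43.1270 * 100 / 65.3250
Result: 66.0191 sq ft


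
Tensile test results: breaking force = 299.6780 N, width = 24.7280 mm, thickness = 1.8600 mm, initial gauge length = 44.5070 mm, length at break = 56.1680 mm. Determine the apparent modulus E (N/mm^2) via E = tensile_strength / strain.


TS = F / (w * t) = 299.6780 / (24.7280 * 1.8600) = 6.5156 N/mm^2
strain = (Lf - L0) / L0 = (56.1680 - 44.5070) / 44.5070 = 0.2620
E = TS / strain = 6.5156 / 0.2620 = 24.8683 N/mm^2


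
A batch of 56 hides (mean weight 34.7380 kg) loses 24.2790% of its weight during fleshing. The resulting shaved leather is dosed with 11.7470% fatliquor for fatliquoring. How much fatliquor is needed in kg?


Total_raw = N * avg_wt = 56 * 34.7380 = 1945.3280 kg
Substrate = Total_raw * (1 - loss/100) = 1945.3280 * (1 - 24.2790/100) = 1473.0218 kg
Fat = Substrate * pct / 100 = 1473.0218 * 11.7470 / 100 = 173.0359 kg


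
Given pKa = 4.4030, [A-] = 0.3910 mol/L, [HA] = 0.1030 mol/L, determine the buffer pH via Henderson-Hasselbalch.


ratio = [A-] / [HA] = 0.3910 / 0.1030 = 3.7961
log10(ratio) = 0.5793
pH = pKa + log10(ratio) = 4.4030 + 0.5793 = 4.9823


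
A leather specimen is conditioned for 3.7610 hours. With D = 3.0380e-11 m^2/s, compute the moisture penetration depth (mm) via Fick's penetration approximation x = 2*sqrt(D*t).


t = 3.7610 hr * 3600 = 13539.6000 s
D * t = 3.0380e-11 * 13539.6000 = 4.1133e-07
x = 2 * sqrt(D*t) = 2 * sqrt(4.1133e-07) = 0.00128271 m = 1.2827 mm


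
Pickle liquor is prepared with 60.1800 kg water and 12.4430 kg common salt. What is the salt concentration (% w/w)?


Formula: Conc = salt / (water + salt) * 100
Substituting: Conc = 12.4430 / (60.1800 + 12.4430) * 100
Result: 17.1337 %


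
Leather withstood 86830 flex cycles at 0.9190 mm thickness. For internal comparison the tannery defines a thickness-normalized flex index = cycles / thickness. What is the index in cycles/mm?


Formula: Index = cycles / thickness
Substituting: Index = 86830 / 0.9190
Result: 94483.1338 cycles/mm


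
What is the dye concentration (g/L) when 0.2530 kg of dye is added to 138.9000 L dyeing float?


Formula: Conc = dye_mass(kg) / volume(L) * 1000
Substituting: Conc = 0.2530 / 138.9000 * 1000
Result: 1.8215 g/L


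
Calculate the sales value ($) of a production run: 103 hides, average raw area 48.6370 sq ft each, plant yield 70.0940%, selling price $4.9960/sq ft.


Raw_total = N * avg_area = 103 * 48.6370 = 5009.6110 sq ft
Finished = Raw_total * yield / 100 = 5009.6110 * 70.0940 / 100 = 3511.4367 sq ft
Value = Finished * price = 3511.4367 * 4.9960 = 17543.1379 $


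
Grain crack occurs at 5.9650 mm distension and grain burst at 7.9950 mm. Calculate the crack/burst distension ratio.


Formula: Ratio = crack / burst
Substituting: Ratio = 5.9650 / 7.9950
Result: 0.7461


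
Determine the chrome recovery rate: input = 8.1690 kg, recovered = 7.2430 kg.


Formula: Recovery = recovered / input * 100
Substituting: Recovery = 7.2430 / 8.1690 * 100
Result: 88.6645 %


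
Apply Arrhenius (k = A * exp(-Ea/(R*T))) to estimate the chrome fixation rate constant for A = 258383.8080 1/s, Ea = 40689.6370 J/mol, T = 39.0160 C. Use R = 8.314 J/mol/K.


T_K = T_C + 273.15 = 39.0160 + 273.15 = 312.1660 K
exponent = -Ea / (R * T_K) = -40689.6370 / (8.314 * 312.1660) = -15.6779
k = A * exp(exponent) = 258383.8080 * exp(-15.6779) = 0.0401268 1/s


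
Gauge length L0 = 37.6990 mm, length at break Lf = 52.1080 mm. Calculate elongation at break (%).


Formula: Elongation = (Lf - L0) / L0 * 100
Substituting: Elongation = (52.1080 - 37.6990) / 37.6990 * 100
Result: 38.2212 %


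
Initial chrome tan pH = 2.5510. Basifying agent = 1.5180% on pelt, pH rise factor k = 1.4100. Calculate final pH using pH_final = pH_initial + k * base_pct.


Formula: pH_final = pH_initial + k * base_pct
Substituting: pH_final = 2.5510 + 1.4100 * 1.5180
Result: 4.6914


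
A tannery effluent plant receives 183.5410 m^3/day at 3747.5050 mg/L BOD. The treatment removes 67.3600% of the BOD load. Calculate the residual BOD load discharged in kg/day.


Load_in = volume * conc / 1000 = 183.5410 * 3747.5050 / 1000 = 687.8208 kg/day
Removed = Load_in * eff / 100 = 687.8208 * 67.3600 / 100 = 463.3161 kg/day
Load_out = Load_in - Removed = 687.8208 - 463.3161 = 224.5047 kg/day


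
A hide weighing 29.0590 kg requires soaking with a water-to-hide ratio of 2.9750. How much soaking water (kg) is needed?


Formula: Water = hide_weight * ratio
Substituting: Water = 29.0590 * 2.9750
Result: 86.4505 kg


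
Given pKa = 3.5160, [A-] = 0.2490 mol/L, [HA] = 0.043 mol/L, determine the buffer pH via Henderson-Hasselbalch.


ratio = [A-] / [HA] = 0.2490 / 0.043 = 5.7907
log10(ratio) = 0.7627
pH = pKa + log10(ratio) = 3.5160 + 0.7627 = 4.2787


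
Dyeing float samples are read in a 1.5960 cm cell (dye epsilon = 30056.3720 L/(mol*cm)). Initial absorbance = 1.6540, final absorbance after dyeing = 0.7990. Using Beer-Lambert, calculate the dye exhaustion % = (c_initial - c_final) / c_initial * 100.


c_initial = A_i / (epsilon * l) = 1.6540 / (30056.3720 * 1.5960) = 3.4480e-05 mol/L
c_final = A_f / (epsilon * l) = 0.7990 / (30056.3720 * 1.5960) = 1.6656e-05 mol/L
Exhaustion = (c_initial - c_final) / c_initial * 100 = (3.4480e-05 - 1.6656e-05) / 3.4480e-05 * 100 = 51.6929 %


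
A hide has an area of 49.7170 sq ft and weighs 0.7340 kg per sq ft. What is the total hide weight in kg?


Formula: Weight = area * weight_per_sqft
Substituting: Weight = 49.7170 * 0.7340
Result: 36.4923 kg


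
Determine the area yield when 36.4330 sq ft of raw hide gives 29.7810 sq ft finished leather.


Formula: Yield = finished / raw * 100
Substituting: Yield = 29.7810 / 36.4330 * 100
Result: 81.7418 %


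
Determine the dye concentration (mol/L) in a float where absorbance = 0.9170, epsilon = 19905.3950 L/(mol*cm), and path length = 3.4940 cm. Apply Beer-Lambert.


Formula: c = A / (epsilon * l)
Substituting: c = 0.9170 / (19905.3950 * 3.4940)
Result: 1.3185e-05 mol/L


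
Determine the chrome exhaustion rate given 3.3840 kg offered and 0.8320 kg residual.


Formula: Uptake = (offered - residual) / offered * 100
Substituting: Uptake = (3.3840 - 0.8320) / 3.3840 * 100
Result: 75.4137 %


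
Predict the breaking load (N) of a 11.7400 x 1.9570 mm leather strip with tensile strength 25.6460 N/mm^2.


Formula: F = TS * w * t
Substituting: F = 25.6460 * 11.7400 * 1.9570
Result: 589.2215 N


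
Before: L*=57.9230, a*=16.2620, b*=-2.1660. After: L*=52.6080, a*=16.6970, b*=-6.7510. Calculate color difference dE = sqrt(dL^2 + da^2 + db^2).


dL = -5.3150, da = 0.4350, db = -4.5850
dE = sqrt((-5.3150)^2 + 0.4350^2 + (-4.5850)^2) = 7.0328


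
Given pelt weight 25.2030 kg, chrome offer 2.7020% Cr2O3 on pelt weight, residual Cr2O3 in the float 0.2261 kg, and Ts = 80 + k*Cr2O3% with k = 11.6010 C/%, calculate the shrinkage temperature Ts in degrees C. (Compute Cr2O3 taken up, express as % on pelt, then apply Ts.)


Offered = pelt * offer_pct / 100 = 25.2030 * 2.7020 / 100 = 0.6810 kg
Uptake = offered - residual = 0.6810 - 0.2261 = 0.4549 kg
Cr2O3% on pelt = uptake / pelt * 100 = 0.4549 / 25.2030 * 100 = 1.8049 %
Ts = 80 + k * Cr2O3% = 80 + 11.6010 * 1.8049 = 100.9385 C


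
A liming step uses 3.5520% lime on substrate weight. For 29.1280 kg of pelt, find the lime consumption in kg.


Formula: Lime = substrate * pct / 100
Substituting: Lime = 29.1280 * 3.5520 / 100
Result: 1.0346 kg


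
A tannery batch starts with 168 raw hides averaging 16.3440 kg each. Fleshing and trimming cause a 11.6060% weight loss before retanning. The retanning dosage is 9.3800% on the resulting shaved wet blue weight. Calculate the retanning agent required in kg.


Total_raw = N * avg_wt = 168 * 16.3440 = 2745.7920 kg
Substrate = Total_raw * (1 - loss/100) = 2745.7920 * (1 - 11.6060/100) = 2427.1154 kg
Retan = Substrate * pct / 100 = 2427.1154 * 9.3800 / 100 = 227.6634 kg


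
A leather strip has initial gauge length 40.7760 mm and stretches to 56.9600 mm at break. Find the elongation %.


Formula: Elongation = (Lf - L0) / L0 * 100
Substituting: Elongation = (56.9600 - 40.7760) / 40.7760 * 100
Result: 39.6900 %


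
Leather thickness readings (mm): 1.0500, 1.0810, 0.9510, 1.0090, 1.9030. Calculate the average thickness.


Formula: Average = sum / n
Substituting: Average = 5.9940 / 5
Result: 1.1988 mm


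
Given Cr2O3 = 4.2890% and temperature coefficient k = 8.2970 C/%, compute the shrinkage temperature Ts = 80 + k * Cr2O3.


Formula: Ts = 80 + k * Cr2O3
Substituting: Ts = 80 + 8.2970 * 4.2890
Result: 115.5858 C


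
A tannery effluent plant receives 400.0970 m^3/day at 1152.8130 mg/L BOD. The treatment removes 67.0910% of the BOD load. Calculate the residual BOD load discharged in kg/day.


Load_in = volume * conc / 1000 = 400.0970 * 1152.8130 / 1000 = 461.2370 kg/day
Removed = Load_in * eff / 100 = 461.2370 * 67.0910 / 100 = 309.4485 kg/day
Load_out = Load_in - Removed = 461.2370 - 309.4485 = 151.7885 kg/day


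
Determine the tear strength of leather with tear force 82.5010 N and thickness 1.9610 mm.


Formula: Tear strength = force / thickness
Substituting: Tear strength = 82.5010 / 1.9610
Result: 42.0709 N/mm


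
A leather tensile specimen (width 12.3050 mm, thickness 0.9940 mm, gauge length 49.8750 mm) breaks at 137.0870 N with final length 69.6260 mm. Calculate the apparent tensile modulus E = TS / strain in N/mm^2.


TS = F / (w * t) = 137.0870 / (12.3050 * 0.9940) = 11.2080 N/mm^2
strain = (Lf - L0) / L0 = (69.6260 - 49.8750) / 49.8750 = 0.3960
E = TS / strain = 11.2080 / 0.3960 = 28.3023 N/mm^2


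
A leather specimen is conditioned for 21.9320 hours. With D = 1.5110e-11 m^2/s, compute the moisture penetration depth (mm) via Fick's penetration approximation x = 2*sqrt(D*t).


t = 21.9320 hr * 3600 = 78955.2000 s
D * t = 1.5110e-11 * 78955.2000 = 1.1930e-06
x = 2 * sqrt(D*t) = 2 * sqrt(1.1930e-06) = 0.0021845 m = 2.1845 mm


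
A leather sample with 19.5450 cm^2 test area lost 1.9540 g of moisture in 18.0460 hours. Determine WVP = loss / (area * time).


Formula: WVP = loss / (area * time)
Substituting: WVP = 1.9540 / (19.5450 * 18.0460)
Result: 0.00553998 g/(cm^2*hr)


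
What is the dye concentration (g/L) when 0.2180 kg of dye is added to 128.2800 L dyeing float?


Formula: Conc = dye_mass(kg) / volume(L) * 1000
Substituting: Conc = 0.2180 / 128.2800 * 1000
Result: 1.6994 g/L


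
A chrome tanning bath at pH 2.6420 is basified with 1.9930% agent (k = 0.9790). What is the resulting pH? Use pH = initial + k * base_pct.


Formula: pH_final = pH_initial + k * base_pct
Substituting: pH_final = 2.6420 + 0.9790 * 1.9930
Result: 4.5931


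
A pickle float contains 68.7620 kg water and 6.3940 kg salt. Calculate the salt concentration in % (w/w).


Formula: Conc = salt / (water + salt) * 100
Substituting: Conc = 6.3940 / (68.7620 + 6.3940) * 100
Result: 8.5076 %


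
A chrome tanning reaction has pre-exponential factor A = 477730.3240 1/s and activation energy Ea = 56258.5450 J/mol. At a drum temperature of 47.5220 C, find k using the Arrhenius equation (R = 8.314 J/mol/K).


T_K = T_C + 273.15 = 47.5220 + 273.15 = 320.6720 K
exponent = -Ea / (R * T_K) = -56258.5450 / (8.314 * 320.6720) = -21.1017
k = A * exp(exponent) = 477730.3240 * exp(-21.1017) = 3.2721e-04 1/s


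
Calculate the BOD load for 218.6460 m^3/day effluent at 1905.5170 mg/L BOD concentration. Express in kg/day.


Formula: BOD_load = volume * conc / 1000
Substituting: BOD_load = 218.6460 * 1905.5170 / 1000
Result: 416.6337 kg/day


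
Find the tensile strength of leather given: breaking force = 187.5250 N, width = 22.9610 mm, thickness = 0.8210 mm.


Formula: TS = force / (width * thickness)
Substituting: TS = 187.5250 / (22.9610 * 0.8210)
Result: 9.9478 N/mm^2


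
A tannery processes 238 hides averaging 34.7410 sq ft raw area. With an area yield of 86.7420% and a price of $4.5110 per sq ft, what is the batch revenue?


Raw_total = N * avg_area = 238 * 34.7410 = 8268.3580 sq ft
Finished = Raw_total * yield / 100 = 8268.3580 * 86.7420 / 100 = 7172.1391 sq ft
Value = Finished * price = 7172.1391 * 4.5110 = 32353.5195 $


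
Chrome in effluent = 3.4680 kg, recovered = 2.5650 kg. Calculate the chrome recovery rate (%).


Formula: Recovery = recovered / input * 100
Substituting: Recovery = 2.5650 / 3.4680 * 100
Result: 73.9619 %


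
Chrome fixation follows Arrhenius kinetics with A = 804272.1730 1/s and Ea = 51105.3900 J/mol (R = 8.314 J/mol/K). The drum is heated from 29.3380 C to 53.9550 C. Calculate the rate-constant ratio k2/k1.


T1 = 29.3380 + 273.15 = 302.4880 K; T2 = 53.9550 + 273.15 = 327.1050 K
k1 = A * exp(-Ea/(R*T1)) = 804272.1730 * exp(-51105.3900/(8.314*302.4880)) = 0.00120236 1/s
k2 = A * exp(-Ea/(R*T2)) = 804272.1730 * exp(-51105.3900/(8.314*327.1050)) = 0.0055489 1/s
k2/k1 = 0.0055489 / 0.00120236 = 4.6150


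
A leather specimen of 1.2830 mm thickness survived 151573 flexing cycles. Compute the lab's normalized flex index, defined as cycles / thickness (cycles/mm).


Formula: Index = cycles / thickness
Substituting: Index = 151573 / 1.2830
Result: 118139.5168 cycles/mm


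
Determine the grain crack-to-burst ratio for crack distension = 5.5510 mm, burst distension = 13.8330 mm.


Formula: Ratio = crack / burst
Substituting: Ratio = 5.5510 / 13.8330
Result: 0.4013


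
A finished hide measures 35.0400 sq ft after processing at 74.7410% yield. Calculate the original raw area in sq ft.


Formula: raw = finished * 100 / yield
Substituting: raw = 35.0400 * 100 / 74.7410
Result: 46.8819 sq ft


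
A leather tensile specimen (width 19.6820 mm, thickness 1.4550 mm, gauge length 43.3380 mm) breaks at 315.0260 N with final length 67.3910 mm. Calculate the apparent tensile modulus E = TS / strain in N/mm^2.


TS = F / (w * t) = 315.0260 / (19.6820 * 1.4550) = 11.0005 N/mm^2
strain = (Lf - L0) / L0 = (67.3910 - 43.3380) / 43.3380 = 0.5550
E = TS / strain = 11.0005 / 0.5550 = 19.8205 N/mm^2


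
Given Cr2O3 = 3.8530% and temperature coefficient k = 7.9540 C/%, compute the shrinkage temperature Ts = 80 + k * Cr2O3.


Formula: Ts = 80 + k * Cr2O3
Substituting: Ts = 80 + 7.9540 * 3.8530
Result: 110.6468 C


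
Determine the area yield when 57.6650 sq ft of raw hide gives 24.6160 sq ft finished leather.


Formula: Yield = finished / raw * 100
Substituting: Yield = 24.6160 / 57.6650 * 100
Result: 42.6879 %


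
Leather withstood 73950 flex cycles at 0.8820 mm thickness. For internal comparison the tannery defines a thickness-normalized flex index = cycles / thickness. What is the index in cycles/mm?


Formula: Index = cycles / thickness
Substituting: Index = 73950 / 0.8820
Result: 83843.5374 cycles/mm


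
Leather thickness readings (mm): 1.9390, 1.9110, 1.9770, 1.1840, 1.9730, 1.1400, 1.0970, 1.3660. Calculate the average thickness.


Formula: Average = sum / n
Substituting: Average = 12.5870 / 8
Result: 1.5734 mm


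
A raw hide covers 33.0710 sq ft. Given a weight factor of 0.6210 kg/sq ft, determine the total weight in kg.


Formula: Weight = area * weight_per_sqft
Substituting: Weight = 33.0710 * 0.6210
Result: 20.5371 kg


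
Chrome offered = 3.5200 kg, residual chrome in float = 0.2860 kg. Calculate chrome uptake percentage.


Formula: Uptake = (offered - residual) / offered * 100
Substituting: Uptake = (3.5200 - 0.2860) / 3.5200 * 100
Result: 91.8750 %


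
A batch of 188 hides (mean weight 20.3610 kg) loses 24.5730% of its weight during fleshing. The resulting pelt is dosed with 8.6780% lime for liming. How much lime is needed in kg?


Total_raw = N * avg_wt = 188 * 20.3610 = 3827.8680 kg
Substrate = Total_raw * (1 - loss/100) = 3827.8680 * (1 - 24.5730/100) = 2887.2460 kg
Lime = Substrate * pct / 100 = 2887.2460 * 8.6780 / 100 = 250.5552 kg


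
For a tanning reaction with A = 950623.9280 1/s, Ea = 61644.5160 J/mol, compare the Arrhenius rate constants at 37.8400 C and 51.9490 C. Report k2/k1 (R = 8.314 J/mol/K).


T1 = 37.8400 + 273.15 = 310.9900 K; T2 = 51.9490 + 273.15 = 325.0990 K
k1 = A * exp(-Ea/(R*T1)) = 950623.9280 * exp(-61644.5160/(8.314*310.9900)) = 4.2041e-05 1/s
k2 = A * exp(-Ea/(R*T2)) = 950623.9280 * exp(-61644.5160/(8.314*325.0990)) = 1.1832e-04 1/s
k2/k1 = 1.1832e-04 / 4.2041e-05 = 2.8143


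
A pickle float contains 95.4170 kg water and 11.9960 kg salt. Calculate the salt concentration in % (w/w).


Formula: Conc = salt / (water + salt) * 100
Substituting: Conc = 11.9960 / (95.4170 + 11.9960) * 100
Result: 11.1681 %


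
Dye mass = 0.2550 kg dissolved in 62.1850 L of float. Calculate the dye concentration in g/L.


Formula: Conc = dye_mass(kg) / volume(L) * 1000
Substituting: Conc = 0.2550 / 62.1850 * 1000
Result: 4.1007 g/L


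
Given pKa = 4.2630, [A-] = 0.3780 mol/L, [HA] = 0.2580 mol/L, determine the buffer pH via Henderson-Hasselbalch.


ratio = [A-] / [HA] = 0.3780 / 0.2580 = 1.4651
log10(ratio) = 0.1659
pH = pKa + log10(ratio) = 4.2630 + 0.1659 = 4.4289


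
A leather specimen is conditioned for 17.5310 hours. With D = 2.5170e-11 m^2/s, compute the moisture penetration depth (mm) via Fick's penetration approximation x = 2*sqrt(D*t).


t = 17.5310 hr * 3600 = 63111.6000 s
D * t = 2.5170e-11 * 63111.6000 = 1.5885e-06
x = 2 * sqrt(D*t) = 2 * sqrt(1.5885e-06) = 0.00252073 m = 2.5207 mm


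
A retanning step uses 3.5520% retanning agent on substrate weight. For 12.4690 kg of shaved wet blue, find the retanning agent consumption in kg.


Formula: Retan = substrate * pct / 100
Substituting: Retan = 12.4690 * 3.5520 / 100
Result: 0.4429 kg


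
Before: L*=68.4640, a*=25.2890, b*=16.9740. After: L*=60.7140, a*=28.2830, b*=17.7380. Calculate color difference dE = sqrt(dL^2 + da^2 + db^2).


dL = -7.7500, da = 2.9940, db = 0.7640
dE = sqrt((-7.7500)^2 + 2.9940^2 + 0.7640^2) = 8.3433


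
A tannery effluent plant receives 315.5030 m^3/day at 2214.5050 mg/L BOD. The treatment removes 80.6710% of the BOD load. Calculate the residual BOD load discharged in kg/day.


Load_in = volume * conc / 1000 = 315.5030 * 2214.5050 / 1000 = 698.6830 kg/day
Removed = Load_in * eff / 100 = 698.6830 * 80.6710 / 100 = 563.6345 kg/day
Load_out = Load_in - Removed = 698.6830 - 563.6345 = 135.0484 kg/day


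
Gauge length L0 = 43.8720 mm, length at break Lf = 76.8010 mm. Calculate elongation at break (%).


Formula: Elongation = (Lf - L0) / L0 * 100
Substituting: Elongation = (76.8010 - 43.8720) / 43.8720 * 100
Result: 75.0570 %


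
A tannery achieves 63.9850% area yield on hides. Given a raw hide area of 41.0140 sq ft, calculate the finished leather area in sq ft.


Formula: finished = raw * yield / 100
Substituting: finished = 41.0140 * 63.9850 / 100
Result: 26.2428 sq ft


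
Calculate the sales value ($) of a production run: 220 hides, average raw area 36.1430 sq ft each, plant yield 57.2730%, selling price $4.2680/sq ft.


Raw_total = N * avg_area = 220 * 36.1430 = 7951.4600 sq ft
Finished = Raw_total * yield / 100 = 7951.4600 * 57.2730 / 100 = 4554.0397 sq ft
Value = Finished * price = 4554.0397 * 4.2680 = 19436.6414 $


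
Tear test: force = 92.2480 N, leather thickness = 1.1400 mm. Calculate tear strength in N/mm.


Formula: Tear strength = force / thickness
Substituting: Tear strength = 92.2480 / 1.1400
Result: 80.9193 N/mm


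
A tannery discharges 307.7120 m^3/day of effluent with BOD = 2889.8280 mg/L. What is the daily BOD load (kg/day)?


Formula: BOD_load = volume * conc / 1000
Substituting: BOD_load = 307.7120 * 2889.8280 / 1000
Result: 889.2348 kg/day


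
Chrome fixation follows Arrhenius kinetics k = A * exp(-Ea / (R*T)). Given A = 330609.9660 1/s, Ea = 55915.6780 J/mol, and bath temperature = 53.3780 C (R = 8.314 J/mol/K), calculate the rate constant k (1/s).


T_K = T_C + 273.15 = 53.3780 + 273.15 = 326.5280 K
exponent = -Ea / (R * T_K) = -55915.6780 / (8.314 * 326.5280) = -20.5970
k = A * exp(exponent) = 330609.9660 * exp(-20.5970) = 3.7512e-04 1/s


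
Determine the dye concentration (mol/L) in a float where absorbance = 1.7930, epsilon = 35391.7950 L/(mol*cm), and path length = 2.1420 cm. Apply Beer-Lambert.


Formula: c = A / (epsilon * l)
Substituting: c = 1.7930 / (35391.7950 * 2.1420)
Result: 2.3651e-05 mol/L


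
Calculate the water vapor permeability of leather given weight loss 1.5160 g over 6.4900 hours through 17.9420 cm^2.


Formula: WVP = loss / (area * time)
Substituting: WVP = 1.5160 / (17.9420 * 6.4900)
Result: 0.0130192 g/(cm^2*hr)


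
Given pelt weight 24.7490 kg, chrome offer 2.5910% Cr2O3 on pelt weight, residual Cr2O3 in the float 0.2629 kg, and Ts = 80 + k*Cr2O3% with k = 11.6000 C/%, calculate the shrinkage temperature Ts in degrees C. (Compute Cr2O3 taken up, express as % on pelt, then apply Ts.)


Offered = pelt * offer_pct / 100 = 24.7490 * 2.5910 / 100 = 0.6412 kg
Uptake = offered - residual = 0.6412 - 0.2629 = 0.3783 kg
Cr2O3% on pelt = uptake / pelt * 100 = 0.3783 / 24.7490 * 100 = 1.5287 %
Ts = 80 + k * Cr2O3% = 80 + 11.6000 * 1.5287 = 97.7333 C


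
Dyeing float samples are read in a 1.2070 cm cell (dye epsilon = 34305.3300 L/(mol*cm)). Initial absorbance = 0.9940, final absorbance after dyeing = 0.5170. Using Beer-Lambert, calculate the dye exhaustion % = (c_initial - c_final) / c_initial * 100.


c_initial = A_i / (epsilon * l) = 0.9940 / (34305.3300 * 1.2070) = 2.4006e-05 mol/L
c_final = A_f / (epsilon * l) = 0.5170 / (34305.3300 * 1.2070) = 1.2486e-05 mol/L
Exhaustion = (c_initial - c_final) / c_initial * 100 = (2.4006e-05 - 1.2486e-05) / 2.4006e-05 * 100 = 47.9879 %


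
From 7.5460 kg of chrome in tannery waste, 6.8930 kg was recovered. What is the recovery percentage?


Formula: Recovery = recovered / input * 100
Substituting: Recovery = 6.8930 / 7.5460 * 100
Result: 91.3464 %


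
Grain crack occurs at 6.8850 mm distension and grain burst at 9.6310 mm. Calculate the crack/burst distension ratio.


Formula: Ratio = crack / burst
Substituting: Ratio = 6.8850 / 9.6310
Result: 0.7149


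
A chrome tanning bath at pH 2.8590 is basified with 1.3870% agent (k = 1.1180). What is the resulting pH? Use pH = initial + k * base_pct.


Formula: pH_final = pH_initial + k * base_pct
Substituting: pH_final = 2.8590 + 1.1180 * 1.3870
Result: 4.4097


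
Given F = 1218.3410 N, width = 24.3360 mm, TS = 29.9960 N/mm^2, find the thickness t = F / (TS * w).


Formula: t = F / (TS * w)
Substituting: t = 1218.3410 / (29.9960 * 24.3360)
Result: 1.6690 mm


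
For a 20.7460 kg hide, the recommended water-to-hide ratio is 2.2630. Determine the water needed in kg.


Formula: Water = hide_weight * ratio
Substituting: Water = 20.7460 * 2.2630
Result: 46.9482 kg


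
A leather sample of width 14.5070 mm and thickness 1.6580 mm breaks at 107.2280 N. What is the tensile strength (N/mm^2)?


Formula: TS = force / (width * thickness)
Substituting: TS = 107.2280 / (14.5070 * 1.6580)
Result: 4.4581 N/mm^2


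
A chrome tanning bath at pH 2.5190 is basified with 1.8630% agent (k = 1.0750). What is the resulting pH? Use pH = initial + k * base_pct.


Formula: pH_final = pH_initial + k * base_pct
Substituting: pH_final = 2.5190 + 1.0750 * 1.8630
Result: 4.5217


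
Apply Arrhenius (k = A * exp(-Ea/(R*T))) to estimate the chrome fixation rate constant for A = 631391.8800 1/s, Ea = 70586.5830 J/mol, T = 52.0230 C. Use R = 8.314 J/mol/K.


T_K = T_C + 273.15 = 52.0230 + 273.15 = 325.1730 K
exponent = -Ea / (R * T_K) = -70586.5830 / (8.314 * 325.1730) = -26.1094
k = A * exp(exponent) = 631391.8800 * exp(-26.1094) = 2.8914e-06 1/s


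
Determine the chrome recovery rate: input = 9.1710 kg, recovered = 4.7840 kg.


Formula: Recovery = recovered / input * 100
Substituting: Recovery = 4.7840 / 9.1710 * 100
Result: 52.1644 %


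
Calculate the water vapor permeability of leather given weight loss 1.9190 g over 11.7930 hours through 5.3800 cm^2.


Formula: WVP = loss / (area * time)
Substituting: WVP = 1.9190 / (5.3800 * 11.7930)
Result: 0.030246 g/(cm^2*hr)


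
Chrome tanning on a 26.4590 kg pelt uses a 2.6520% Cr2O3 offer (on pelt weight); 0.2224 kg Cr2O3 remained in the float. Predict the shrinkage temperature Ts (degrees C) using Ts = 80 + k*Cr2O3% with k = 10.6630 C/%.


Offered = pelt * offer_pct / 100 = 26.4590 * 2.6520 / 100 = 0.7017 kg
Uptake = offered - residual = 0.7017 - 0.2224 = 0.4793 kg
Cr2O3% on pelt = uptake / pelt * 100 = 0.4793 / 26.4590 * 100 = 1.8115 %
Ts = 80 + k * Cr2O3% = 80 + 10.6630 * 1.8115 = 99.3155 C


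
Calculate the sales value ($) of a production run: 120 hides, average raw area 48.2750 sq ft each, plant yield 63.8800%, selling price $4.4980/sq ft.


Raw_total = N * avg_area = 120 * 48.2750 = 5793.0000 sq ft
Finished = Raw_total * yield / 100 = 5793.0000 * 63.8800 / 100 = 3700.5684 sq ft
Value = Finished * price = 3700.5684 * 4.4980 = 16645.1567 $


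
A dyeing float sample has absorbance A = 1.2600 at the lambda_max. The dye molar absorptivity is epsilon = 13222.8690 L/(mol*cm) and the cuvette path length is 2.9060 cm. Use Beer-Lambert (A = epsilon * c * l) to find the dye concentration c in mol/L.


Formula: c = A / (epsilon * l)
Substituting: c = 1.2600 / (13222.8690 * 2.9060)
Result: 3.2791e-05 mol/L


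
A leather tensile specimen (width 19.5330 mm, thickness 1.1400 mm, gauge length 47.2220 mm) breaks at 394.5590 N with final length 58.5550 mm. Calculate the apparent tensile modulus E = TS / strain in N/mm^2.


TS = F / (w * t) = 394.5590 / (19.5330 * 1.1400) = 17.7190 N/mm^2
strain = (Lf - L0) / L0 = (58.5550 - 47.2220) / 47.2220 = 0.2400
E = TS / strain = 17.7190 / 0.2400 = 73.8308 N/mm^2
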